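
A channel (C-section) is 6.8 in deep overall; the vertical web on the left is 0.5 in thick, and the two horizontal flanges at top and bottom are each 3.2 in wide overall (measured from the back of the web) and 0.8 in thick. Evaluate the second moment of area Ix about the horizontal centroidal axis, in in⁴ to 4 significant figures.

Break the section into simple shapes (no overlaps), measuring from the bottom-left corner of the bounding box.
Web: 0.5 × 6.8, A = 3.4 in², y = 3.4 in, Ī = 13.1013 in⁴.
Top flange (beyond web): 2.7 × 0.8, A = 2.16 in², y = 6.4 in, Ī = 0.1152 in⁴.
Bottom flange (beyond web): 2.7 × 0.8, A = 2.16 in², y = 0.4 in, Ī = 0.1152 in⁴.
By symmetry the centroid is at mid-height, ȳ = 3.4 in.
Transfer each piece to the horizontal centroidal axis using Ī + A·d² with d = y − 3.4:
  web: d = 0 in → contributes +13.1013 in⁴
  top flange (beyond web): d = 3 in → contributes +19.5552 in⁴
  bottom flange (beyond web): d = -3 in → contributes +19.5552 in⁴
Total I = 52.2117 in⁴.

Ix ≈ 52.21 in⁴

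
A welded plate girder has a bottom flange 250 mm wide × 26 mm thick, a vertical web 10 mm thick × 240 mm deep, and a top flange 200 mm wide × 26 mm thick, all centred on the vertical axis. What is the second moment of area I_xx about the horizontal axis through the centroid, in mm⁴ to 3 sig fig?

I_xx ≈ 2.17 × 10⁸ mm⁴

Decompose the section into non-overlapping parts with the origin at the bottom-left of its bounding rectangle.
Bottom plate: 250 × 26, A = 6 500 mm², y = 13 mm, Ī = 366 167 mm⁴.
Web plate: 10 × 240, A = 2 400 mm², y = 146 mm, Ī = 11 520 000 mm⁴.
Top plate: 200 × 26, A = 5 200 mm², y = 279 mm, Ī = 292 933 mm⁴.
Centroid: ȳ = ΣA·y / ΣA = 133.74 mm.
Transfer each piece to the horizontal axis through the centroid using Ī + A·d² with d = y − 133.74:
  bottom plate: d = -120.74 mm → contributes +95 120 341 mm⁴
  web plate: d = 12.262 mm → contributes +11 880 880 mm⁴
  top plate: d = 145.26 mm → contributes +110 019 008 mm⁴
Total I = 217 020 229 mm⁴.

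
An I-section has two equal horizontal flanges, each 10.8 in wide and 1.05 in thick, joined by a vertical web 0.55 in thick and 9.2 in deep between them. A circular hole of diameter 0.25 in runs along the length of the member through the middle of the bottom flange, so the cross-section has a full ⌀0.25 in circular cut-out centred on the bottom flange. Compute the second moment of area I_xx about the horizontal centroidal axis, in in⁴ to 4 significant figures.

Decompose the section into non-overlapping parts with the origin at the bottom-left of its bounding rectangle.
Bottom flange: 10.8 × 1.05, A = 11.34 in², y = 0.525 in, Ī = 1.04186 in⁴.
Web: 0.55 × 9.2, A = 5.06 in², y = 5.65 in, Ī = 35.6899 in⁴.
Top flange: 10.8 × 1.05, A = 11.34 in², y = 10.775 in, Ī = 1.04186 in⁴.
Hole (subtracted): ⌀0.25, A = 0.0490874 in², y = 0.525 in, Ī = 0.000191748 in⁴.
Centroid: ȳ = ΣA·y / ΣA = 5.65909 in.
Transfer each piece to the horizontal centroidal axis using Ī + A·d² with d = y − 5.65909:
  bottom flange: d = -5.13409 in → contributes +299.951 in⁴
  web: d = -0.00908503 in → contributes +35.6903 in⁴
  top flange: d = 5.11591 in → contributes +297.839 in⁴
  hole: d = -5.13409 in → contributes −1.29408 in⁴
Total I = 632.186 in⁴.

I_xx ≈ 632.2 in⁴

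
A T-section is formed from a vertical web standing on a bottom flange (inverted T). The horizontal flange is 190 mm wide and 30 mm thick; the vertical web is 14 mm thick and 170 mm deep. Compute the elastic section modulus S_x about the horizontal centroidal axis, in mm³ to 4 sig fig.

Break the section into simple shapes (no overlaps), measuring from the bottom-left corner of the bounding box.
Flange: 190 × 30, A = 5 700 mm², y = 15 mm, Ī = 427 500 mm⁴.
Web: 14 × 170, A = 2 380 mm², y = 115 mm, Ī = 5 731 833 mm⁴.
Centroid: ȳ = ΣA·y / ΣA = 44.4554 mm.
Transfer each piece to the horizontal centroidal axis using Ī + A·d² with d = y − 44.4554:
  flange: d = -29.4554 mm → contributes +5 372 953 mm⁴
  web: d = 70.5446 mm → contributes +17 575 985 mm⁴
Total I = 22 948 937 mm⁴.
Extreme fibre distance c = 155.545 mm; S = I/c = 147 539 mm³.

S_x ≈ 1.475 × 10⁵ mm³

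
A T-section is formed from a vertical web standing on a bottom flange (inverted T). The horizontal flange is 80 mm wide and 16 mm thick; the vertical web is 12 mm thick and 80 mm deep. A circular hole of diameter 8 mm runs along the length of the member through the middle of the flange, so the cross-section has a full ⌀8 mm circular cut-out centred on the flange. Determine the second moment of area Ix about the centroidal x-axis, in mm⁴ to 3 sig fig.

Decompose the section into non-overlapping parts with the origin at the bottom-left of its bounding rectangle.
Flange: 80 × 16, A = 1 280 mm², y = 8 mm, Ī = 27 307 mm⁴.
Web: 12 × 80, A = 960 mm², y = 56 mm, Ī = 512 000 mm⁴.
Hole (subtracted): ⌀8, A = 50.265 mm², y = 8 mm, Ī = 201.06 mm⁴.
Centroid: ȳ = ΣA·y / ΣA = 29.044 mm.
Transfer each piece to the centroidal x-axis using Ī + A·d² with d = y − 29.044:
  flange: d = -21.044 mm → contributes +594 136 mm⁴
  web: d = 26.956 mm → contributes +1 209 579 mm⁴
  hole: d = -21.044 mm → contributes −22 460 mm⁴
Total I = 1 781 254 mm⁴.

Ix ≈ 1.78 × 10⁶ mm⁴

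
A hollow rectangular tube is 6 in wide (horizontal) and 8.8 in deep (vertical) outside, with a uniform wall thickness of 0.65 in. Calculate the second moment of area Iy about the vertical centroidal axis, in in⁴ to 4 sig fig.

Iy ≈ 93.51 in⁴

Break the section into simple shapes (no overlaps), measuring from the bottom-left corner of the bounding box.
Outer rectangle: 6 × 8.8, A = 52.8 in², x = 3 in, Ī = 158.4 in⁴.
Inner void (subtracted): 4.7 × 7.5, A = 35.25 in², x = 3 in, Ī = 64.8894 in⁴.
By symmetry the centroid is at mid-width, x̄ = 3 in.
All pieces are centred on the vertical centroidal axis, so I = ΣĪ (holes subtracted) = 93.5106 in⁴.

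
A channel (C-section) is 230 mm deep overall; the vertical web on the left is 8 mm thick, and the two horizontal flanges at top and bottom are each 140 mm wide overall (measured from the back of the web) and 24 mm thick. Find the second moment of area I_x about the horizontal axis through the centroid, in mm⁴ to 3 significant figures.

I_x ≈ 7.56 × 10⁷ mm⁴

Treat the section as a set of non-overlapping primitives; coordinates are from the bounding-box lower-left.
Web: 8 × 230, A = 1 840 mm², y = 115 mm, Ī = 8 111 333 mm⁴.
Top flange (beyond web): 132 × 24, A = 3 168 mm², y = 218 mm, Ī = 152 064 mm⁴.
Bottom flange (beyond web): 132 × 24, A = 3 168 mm², y = 12 mm, Ī = 152 064 mm⁴.
By symmetry the centroid is at mid-height, ȳ = 115 mm.
Transfer each piece to the horizontal axis through the centroid using Ī + A·d² with d = y − 115:
  web: d = 0 mm → contributes +8 111 333 mm⁴
  top flange (beyond web): d = 103 mm → contributes +33 761 376 mm⁴
  bottom flange (beyond web): d = -103 mm → contributes +33 761 376 mm⁴
Total I = 75 634 085 mm⁴.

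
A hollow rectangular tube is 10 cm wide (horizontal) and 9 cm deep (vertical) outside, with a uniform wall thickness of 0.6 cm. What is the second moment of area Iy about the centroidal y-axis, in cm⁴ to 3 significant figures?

Split into non-overlapping primitives; take the origin at the lower-left of the bounding box.
Outer rectangle: 10 × 9, A = 90 cm², x = 5 cm, Ī = 750 cm⁴.
Inner void (subtracted): 8.8 × 7.8, A = 68.64 cm², x = 5 cm, Ī = 442.96 cm⁴.
By symmetry the centroid is at mid-width, x̄ = 5 cm.
All pieces are centred on the centroidal y-axis, so I = ΣĪ (holes subtracted) = 307.04 cm⁴.

Iy ≈ 307 cm⁴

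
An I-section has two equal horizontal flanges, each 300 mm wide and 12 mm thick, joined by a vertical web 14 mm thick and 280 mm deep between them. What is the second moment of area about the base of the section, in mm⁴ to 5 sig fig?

Treat the section as a set of non-overlapping primitives; coordinates are from the bounding-box lower-left.
Bottom flange: 300 × 12, A = 3 600 mm², y = 6 mm, Ī = 43 200 mm⁴.
Web: 14 × 280, A = 3 920 mm², y = 152 mm, Ī = 25 610 667 mm⁴.
Top flange: 300 × 12, A = 3 600 mm², y = 298 mm, Ī = 43 200 mm⁴.
Transfer each piece to a horizontal axis along the bottom face using Ī + A·d² with d = y − 0:
  bottom flange: d = 6 mm → contributes +172 800 mm⁴
  web: d = 152 mm → contributes +116 178 347 mm⁴
  top flange: d = 298 mm → contributes +319 737 600 mm⁴
Total I = 436 088 747 mm⁴.

I_base ≈ 4.3609 × 10⁸ mm⁴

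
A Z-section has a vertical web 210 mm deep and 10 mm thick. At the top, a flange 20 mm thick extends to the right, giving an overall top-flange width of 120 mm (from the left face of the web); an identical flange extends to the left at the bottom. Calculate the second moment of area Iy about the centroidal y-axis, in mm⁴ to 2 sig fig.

Split into non-overlapping primitives; take the origin at the lower-left of the bounding box.
Web: 10 × 210, A = 2 100 mm², x = 115 mm, Ī = 17 500 mm⁴.
Top flange (beyond web): 110 × 20, A = 2 200 mm², x = 175 mm, Ī = 2 218 333 mm⁴.
Bottom flange (beyond web): 110 × 20, A = 2 200 mm², x = 55 mm, Ī = 2 218 333 mm⁴.
Centroid: x̄ = ΣA·x / ΣA = 115 mm.
Transfer each piece to the centroidal y-axis using Ī + A·d² with d = x − 115:
  web: d = 0 mm → contributes +17 500 mm⁴
  top flange (beyond web): d = 60 mm → contributes +10 138 333 mm⁴
  bottom flange (beyond web): d = -60 mm → contributes +10 138 333 mm⁴
Total I = 20 294 167 mm⁴.

Iy ≈ 2.0 × 10⁷ mm⁴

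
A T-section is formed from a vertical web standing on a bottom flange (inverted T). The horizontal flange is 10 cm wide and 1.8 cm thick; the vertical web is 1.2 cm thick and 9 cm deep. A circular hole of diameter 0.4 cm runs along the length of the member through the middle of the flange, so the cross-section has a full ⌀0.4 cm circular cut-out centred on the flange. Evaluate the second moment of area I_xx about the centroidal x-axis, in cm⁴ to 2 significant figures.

Decompose the section into non-overlapping parts with the origin at the bottom-left of its bounding rectangle.
Flange: 10 × 1.8, A = 18 cm², y = 0.9 cm, Ī = 4.86 cm⁴.
Web: 1.2 × 9, A = 10.8 cm², y = 6.3 cm, Ī = 72.9 cm⁴.
Hole (subtracted): ⌀0.4, A = 0.1257 cm², y = 0.9 cm, Ī = 0.001257 cm⁴.
Centroid: ȳ = ΣA·y / ΣA = 2.934 cm.
Transfer each piece to the centroidal x-axis using Ī + A·d² with d = y − 2.934:
  flange: d = -2.034 cm → contributes +79.32 cm⁴
  web: d = 3.366 cm → contributes +195.3 cm⁴
  hole: d = -2.034 cm → contributes −0.5211 cm⁴
Total I = 274.1 cm⁴.

I_xx ≈ 270 cm⁴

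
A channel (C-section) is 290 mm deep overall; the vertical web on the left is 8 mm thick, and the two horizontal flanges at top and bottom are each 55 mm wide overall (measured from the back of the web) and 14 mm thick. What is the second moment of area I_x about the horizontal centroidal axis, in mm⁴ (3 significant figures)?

Break the section into simple shapes (no overlaps), measuring from the bottom-left corner of the bounding box.
Web: 8 × 290, A = 2 320 mm², y = 145 mm, Ī = 16 259 333 mm⁴.
Top flange (beyond web): 47 × 14, A = 658 mm², y = 283 mm, Ī = 10 747 mm⁴.
Bottom flange (beyond web): 47 × 14, A = 658 mm², y = 7 mm, Ī = 10 747 mm⁴.
By symmetry the centroid is at mid-height, ȳ = 145 mm.
Transfer each piece to the horizontal centroidal axis using Ī + A·d² with d = y − 145:
  web: d = 0 mm → contributes +16 259 333 mm⁴
  top flange (beyond web): d = 138 mm → contributes +12 541 699 mm⁴
  bottom flange (beyond web): d = -138 mm → contributes +12 541 699 mm⁴
Total I = 41 342 732 mm⁴.

I_x ≈ 4.13 × 10⁷ mm⁴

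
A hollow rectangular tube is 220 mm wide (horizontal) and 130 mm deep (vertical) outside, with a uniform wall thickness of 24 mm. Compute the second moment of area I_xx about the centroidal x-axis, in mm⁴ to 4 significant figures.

Split into non-overlapping primitives; take the origin at the lower-left of the bounding box.
Outer rectangle: 220 × 130, A = 28 600 mm², y = 65 mm, Ī = 40 278 333 mm⁴.
Inner void (subtracted): 172 × 82, A = 14 104 mm², y = 65 mm, Ī = 7 902 941 mm⁴.
By symmetry the centroid is at mid-height, ȳ = 65 mm.
All pieces are centred on the centroidal x-axis, so I = ΣĪ (holes subtracted) = 32 375 392 mm⁴.

I_xx ≈ 3.238 × 10⁷ mm⁴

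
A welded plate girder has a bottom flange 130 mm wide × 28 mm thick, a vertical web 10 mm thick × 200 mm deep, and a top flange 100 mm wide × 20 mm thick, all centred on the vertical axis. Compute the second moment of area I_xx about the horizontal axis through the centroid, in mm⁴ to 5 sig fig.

I_xx ≈ 7.3502 × 10⁷ mm⁴

Treat the section as a set of non-overlapping primitives; coordinates are from the bounding-box lower-left.
Bottom plate: 130 × 28, A = 3 640 mm², y = 14 mm, Ī = 237813.3 mm⁴.
Web plate: 10 × 200, A = 2 000 mm², y = 128 mm, Ī = 6 666 667 mm⁴.
Top plate: 100 × 20, A = 2 000 mm², y = 238 mm, Ī = 66666.67 mm⁴.
Centroid: ȳ = ΣA·y / ΣA = 102.4817 mm.
Transfer each piece to the horizontal axis through the centroid using Ī + A·d² with d = y − 102.4817:
  bottom plate: d = -88.48168 mm → contributes +28 735 398 mm⁴
  web plate: d = 25.51832 mm → contributes +7 969 036 mm⁴
  top plate: d = 135.5183 mm → contributes +36 797 099 mm⁴
Total I = 73 501 534 mm⁴.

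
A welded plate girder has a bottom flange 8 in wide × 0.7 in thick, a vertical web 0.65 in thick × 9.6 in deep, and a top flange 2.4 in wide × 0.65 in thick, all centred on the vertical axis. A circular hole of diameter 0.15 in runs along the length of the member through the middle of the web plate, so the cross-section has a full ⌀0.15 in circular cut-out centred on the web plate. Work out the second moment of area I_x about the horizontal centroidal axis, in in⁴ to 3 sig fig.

Decompose the section into non-overlapping parts with the origin at the bottom-left of its bounding rectangle.
Bottom plate: 8 × 0.7, A = 5.6 in², y = 0.35 in, Ī = 0.22867 in⁴.
Web plate: 0.65 × 9.6, A = 6.24 in², y = 5.5 in, Ī = 47.923 in⁴.
Top plate: 2.4 × 0.65, A = 1.56 in², y = 10.625 in, Ī = 0.054925 in⁴.
Hole (subtracted): ⌀0.15, A = 0.017671 in², y = 5.5 in, Ī = 0.00002485 in⁴.
Centroid: ȳ = ΣA·y / ΣA = 3.9423 in.
Transfer each piece to the horizontal centroidal axis using Ī + A·d² with d = y − 3.9423:
  bottom plate: d = -3.5923 in → contributes +72.496 in⁴
  web plate: d = 1.5577 in → contributes +63.063 in⁴
  top plate: d = 6.6827 in → contributes +69.721 in⁴
  hole: d = 1.5577 in → contributes −0.042901 in⁴
Total I = 205.24 in⁴.

I_x ≈ 205 in⁴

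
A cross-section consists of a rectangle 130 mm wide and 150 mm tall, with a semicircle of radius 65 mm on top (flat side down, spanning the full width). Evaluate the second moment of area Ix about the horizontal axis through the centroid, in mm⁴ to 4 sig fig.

Ix ≈ 9.063 × 10⁷ mm⁴

Treat the section as a set of non-overlapping primitives; coordinates are from the bounding-box lower-left.
Rectangular body: 130 × 150, A = 19 500 mm², y = 75 mm, Ī = 36 562 500 mm⁴.
Semicircular cap: semicircle r = 65, A = 6636.61 mm², y = 177.587 mm, Ī = 1 959 230 mm⁴.
Centroid: ȳ = ΣA·y / ΣA = 101.049 mm.
Transfer each piece to the horizontal axis through the centroid using Ī + A·d² with d = y − 101.049:
  rectangular body: d = -26.0489 mm → contributes +49 794 106 mm⁴
  semicircular cap: d = 76.538 mm → contributes +40 836 933 mm⁴
Total I = 90 631 040 mm⁴.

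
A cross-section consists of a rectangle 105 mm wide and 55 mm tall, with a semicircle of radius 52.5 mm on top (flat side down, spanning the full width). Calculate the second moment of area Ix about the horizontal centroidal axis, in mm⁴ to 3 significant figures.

Split into non-overlapping primitives; take the origin at the lower-left of the bounding box.
Rectangular body: 105 × 55, A = 5 775 mm², y = 27.5 mm, Ī = 1 455 781 mm⁴.
Semicircular cap: semicircle r = 52.5, A = 4329.5 mm², y = 77.282 mm, Ī = 833 814 mm⁴.
Centroid: ȳ = ΣA·y / ΣA = 48.83 mm.
Transfer each piece to the horizontal centroidal axis using Ī + A·d² with d = y − 48.83:
  rectangular body: d = -21.33 mm → contributes +4 083 253 mm⁴
  semicircular cap: d = 28.452 mm → contributes +4 338 519 mm⁴
Total I = 8 421 772 mm⁴.

Ix ≈ 8.42 × 10⁶ mm⁴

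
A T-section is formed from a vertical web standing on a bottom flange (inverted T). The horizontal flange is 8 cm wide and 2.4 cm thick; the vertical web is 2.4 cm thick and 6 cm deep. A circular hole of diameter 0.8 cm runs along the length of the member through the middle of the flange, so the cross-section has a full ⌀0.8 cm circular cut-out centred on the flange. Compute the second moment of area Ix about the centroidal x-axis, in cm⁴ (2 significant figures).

Ix ≈ 200 cm⁴

Decompose the section into non-overlapping parts with the origin at the bottom-left of its bounding rectangle.
Flange: 8 × 2.4, A = 19.2 cm², y = 1.2 cm, Ī = 9.216 cm⁴.
Web: 2.4 × 6, A = 14.4 cm², y = 5.4 cm, Ī = 43.2 cm⁴.
Hole (subtracted): ⌀0.8, A = 0.5027 cm², y = 1.2 cm, Ī = 0.02011 cm⁴.
Centroid: ȳ = ΣA·y / ΣA = 3.027 cm.
Transfer each piece to the centroidal x-axis using Ī + A·d² with d = y − 3.027:
  flange: d = -1.827 cm → contributes +73.33 cm⁴
  web: d = 2.373 cm → contributes +124.3 cm⁴
  hole: d = -1.827 cm → contributes −1.699 cm⁴
Total I = 195.9 cm⁴.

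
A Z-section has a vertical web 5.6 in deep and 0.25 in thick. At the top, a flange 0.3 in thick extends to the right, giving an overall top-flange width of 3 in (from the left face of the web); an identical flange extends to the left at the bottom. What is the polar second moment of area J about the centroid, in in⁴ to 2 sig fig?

Decompose the section into non-overlapping parts with the origin at the bottom-left of its bounding rectangle.
Web: 0.25 × 5.6, A = 1.4 in², y = 2.8 in, Ī = 3.659 in⁴.
Top flange (beyond web): 2.75 × 0.3, A = 0.825 in², y = 5.45 in, Ī = 0.006188 in⁴.
Bottom flange (beyond web): 2.75 × 0.3, A = 0.825 in², y = 0.15 in, Ī = 0.006188 in⁴.
Centroid: ȳ = ΣA·y / ΣA = 2.8 in.
Transfer each piece to the centroidal x-axis using Ī + A·d² with d = y − 2.8:
  web: d = 0 in → contributes +3.659 in⁴
  top flange (beyond web): d = 2.65 in → contributes +5.8 in⁴
  bottom flange (beyond web): d = -2.65 in → contributes +5.8 in⁴
Total I = 15.26 in⁴.
For the y-axis: x̄ = 2.875 in.
Repeating about the centroidal y-axis gives I_y = 4.76 in⁴.
Polar second moment: J = I_x + I_y = 20.02 in⁴.

J ≈ 20 in⁴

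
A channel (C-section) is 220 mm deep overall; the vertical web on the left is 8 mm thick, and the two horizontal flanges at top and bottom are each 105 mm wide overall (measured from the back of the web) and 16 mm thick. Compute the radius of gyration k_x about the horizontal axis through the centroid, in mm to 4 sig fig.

k_x ≈ 90.07 mm

Break the section into simple shapes (no overlaps), measuring from the bottom-left corner of the bounding box.
Web: 8 × 220, A = 1 760 mm², y = 110 mm, Ī = 7 098 667 mm⁴.
Top flange (beyond web): 97 × 16, A = 1 552 mm², y = 212 mm, Ī = 33109.3 mm⁴.
Bottom flange (beyond web): 97 × 16, A = 1 552 mm², y = 8 mm, Ī = 33109.3 mm⁴.
By symmetry the centroid is at mid-height, ȳ = 110 mm.
Transfer each piece to the horizontal axis through the centroid using Ī + A·d² with d = y − 110:
  web: d = 0 mm → contributes +7 098 667 mm⁴
  top flange (beyond web): d = 102 mm → contributes +16 180 117 mm⁴
  bottom flange (beyond web): d = -102 mm → contributes +16 180 117 mm⁴
Total I = 39 458 901 mm⁴.
Radius of gyration: k = √(I/A) = √(39 458 901 / 4 864) = 90.0691 mm.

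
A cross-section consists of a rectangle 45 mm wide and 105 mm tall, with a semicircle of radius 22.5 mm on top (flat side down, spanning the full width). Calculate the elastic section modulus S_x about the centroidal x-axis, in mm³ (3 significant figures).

Split into non-overlapping primitives; take the origin at the lower-left of the bounding box.
Rectangular body: 45 × 105, A = 4 725 mm², y = 52.5 mm, Ī = 4 341 094 mm⁴.
Semicircular cap: semicircle r = 22.5, A = 795.22 mm², y = 114.55 mm, Ī = 28 130 mm⁴.
Centroid: ȳ = ΣA·y / ΣA = 61.439 mm.
Transfer each piece to the centroidal x-axis using Ī + A·d² with d = y − 61.439:
  rectangular body: d = -8.9385 mm → contributes +4 718 608 mm⁴
  semicircular cap: d = 53.111 mm → contributes +2 271 237 mm⁴
Total I = 6 989 845 mm⁴.
Extreme fibre distance c = 66.061 mm; S = I/c = 105 808 mm³.

S_x ≈ 1.06 × 10⁵ mm³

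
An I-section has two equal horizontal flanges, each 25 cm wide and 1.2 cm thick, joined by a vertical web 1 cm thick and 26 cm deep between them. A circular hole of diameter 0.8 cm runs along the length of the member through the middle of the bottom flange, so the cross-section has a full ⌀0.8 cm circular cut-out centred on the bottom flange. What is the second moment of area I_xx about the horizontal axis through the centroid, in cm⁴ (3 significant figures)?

I_xx ≈ 1.25 × 10⁴ cm⁴

Treat the section as a set of non-overlapping primitives; coordinates are from the bounding-box lower-left.
Bottom flange: 25 × 1.2, A = 30 cm², y = 0.6 cm, Ī = 3.6 cm⁴.
Web: 1 × 26, A = 26 cm², y = 14.2 cm, Ī = 1464.7 cm⁴.
Top flange: 25 × 1.2, A = 30 cm², y = 27.8 cm, Ī = 3.6 cm⁴.
Hole (subtracted): ⌀0.8, A = 0.50265 cm², y = 0.6 cm, Ī = 0.020106 cm⁴.
Centroid: ȳ = ΣA·y / ΣA = 14.28 cm.
Transfer each piece to the horizontal axis through the centroid using Ī + A·d² with d = y − 14.28:
  bottom flange: d = -13.68 cm → contributes +5617.8 cm⁴
  web: d = -0.079957 cm → contributes +1464.8 cm⁴
  top flange: d = 13.52 cm → contributes +5487.3 cm⁴
  hole: d = -13.68 cm → contributes −94.088 cm⁴
Total I = 12 476 cm⁴.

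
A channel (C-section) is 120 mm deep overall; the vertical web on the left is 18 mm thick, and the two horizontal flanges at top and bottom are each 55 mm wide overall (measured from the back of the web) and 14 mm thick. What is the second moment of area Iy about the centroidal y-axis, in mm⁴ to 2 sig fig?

Split into non-overlapping primitives; take the origin at the lower-left of the bounding box.
Web: 18 × 120, A = 2 160 mm², x = 9 mm, Ī = 58 320 mm⁴.
Top flange (beyond web): 37 × 14, A = 518 mm², x = 36.5 mm, Ī = 59 095 mm⁴.
Bottom flange (beyond web): 37 × 14, A = 518 mm², x = 36.5 mm, Ī = 59 095 mm⁴.
Centroid: x̄ = ΣA·x / ΣA = 17.91 mm.
Transfer each piece to the centroidal y-axis using Ī + A·d² with d = x − 17.91:
  web: d = -8.914 mm → contributes +229 963 mm⁴
  top flange (beyond web): d = 18.59 mm → contributes +238 028 mm⁴
  bottom flange (beyond web): d = 18.59 mm → contributes +238 028 mm⁴
Total I = 706 018 mm⁴.

Iy ≈ 7.1 × 10⁵ mm⁴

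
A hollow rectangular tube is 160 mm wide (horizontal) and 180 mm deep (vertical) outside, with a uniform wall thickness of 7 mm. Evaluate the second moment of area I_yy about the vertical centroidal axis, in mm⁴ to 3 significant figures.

Decompose the section into non-overlapping parts with the origin at the bottom-left of its bounding rectangle.
Outer rectangle: 160 × 180, A = 28 800 mm², x = 80 mm, Ī = 61 440 000 mm⁴.
Inner void (subtracted): 146 × 166, A = 24 236 mm², x = 80 mm, Ī = 43 051 215 mm⁴.
By symmetry the centroid is at mid-width, x̄ = 80 mm.
All pieces are centred on the vertical centroidal axis, so I = ΣĪ (holes subtracted) = 18 388 785 mm⁴.

I_yy ≈ 1.84 × 10⁷ mm⁴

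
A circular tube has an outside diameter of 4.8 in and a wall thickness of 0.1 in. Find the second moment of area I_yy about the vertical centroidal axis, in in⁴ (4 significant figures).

Decompose the section into non-overlapping parts with the origin at the bottom-left of its bounding rectangle.
Outer circle: ⌀4.8, A = 18.0956 in², x = 2.4 in, Ī = 26.0576 in⁴.
Bore (subtracted): ⌀4.6, A = 16.619 in², x = 2.4 in, Ī = 21.9787 in⁴.
By symmetry the centroid is at mid-width, x̄ = 2.4 in.
All pieces are centred on the vertical centroidal axis, so I = ΣĪ (holes subtracted) = 4.07897 in⁴.

I_yy ≈ 4.079 in⁴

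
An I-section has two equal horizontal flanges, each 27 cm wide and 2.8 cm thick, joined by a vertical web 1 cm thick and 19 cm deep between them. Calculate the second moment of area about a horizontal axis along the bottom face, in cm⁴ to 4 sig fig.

Treat the section as a set of non-overlapping primitives; coordinates are from the bounding-box lower-left.
Bottom flange: 27 × 2.8, A = 75.6 cm², y = 1.4 cm, Ī = 49.392 cm⁴.
Web: 1 × 19, A = 19 cm², y = 12.3 cm, Ī = 571.583 cm⁴.
Top flange: 27 × 2.8, A = 75.6 cm², y = 23.2 cm, Ī = 49.392 cm⁴.
Transfer each piece to the bottom edge using Ī + A·d² with d = y − 0:
  bottom flange: d = 1.4 cm → contributes +197.568 cm⁴
  web: d = 12.3 cm → contributes +3446.09 cm⁴
  top flange: d = 23.2 cm → contributes +40740.3 cm⁴
Total I = 44 384 cm⁴.

I_base ≈ 4.438 × 10⁴ cm⁴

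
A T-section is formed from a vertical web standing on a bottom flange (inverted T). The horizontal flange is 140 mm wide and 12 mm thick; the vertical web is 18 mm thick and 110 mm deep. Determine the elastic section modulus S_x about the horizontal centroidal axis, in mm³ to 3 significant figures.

S_x ≈ 6.50 × 10⁴ mm³

Break the section into simple shapes (no overlaps), measuring from the bottom-left corner of the bounding box.
Flange: 140 × 12, A = 1 680 mm², y = 6 mm, Ī = 20 160 mm⁴.
Web: 18 × 110, A = 1 980 mm², y = 67 mm, Ī = 1 996 500 mm⁴.
Centroid: ȳ = ΣA·y / ΣA = 39 mm.
Transfer each piece to the horizontal centroidal axis using Ī + A·d² with d = y − 39:
  flange: d = -33 mm → contributes +1 849 680 mm⁴
  web: d = 28 mm → contributes +3 548 820 mm⁴
Total I = 5 398 500 mm⁴.
Extreme fibre distance c = 83 mm; S = I/c = 65 042 mm³.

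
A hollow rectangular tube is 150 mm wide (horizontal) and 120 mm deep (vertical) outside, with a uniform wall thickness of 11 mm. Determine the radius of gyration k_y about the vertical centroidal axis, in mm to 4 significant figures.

Break the section into simple shapes (no overlaps), measuring from the bottom-left corner of the bounding box.
Outer rectangle: 150 × 120, A = 18 000 mm², x = 75 mm, Ī = 33 750 000 mm⁴.
Inner void (subtracted): 128 × 98, A = 12 544 mm², x = 75 mm, Ī = 17 126 741 mm⁴.
By symmetry the centroid is at mid-width, x̄ = 75 mm.
All pieces are centred on the vertical centroidal axis, so I = ΣĪ (holes subtracted) = 16 623 259 mm⁴.
Radius of gyration: k = √(I/A) = √(16 623 259 / 5 456) = 55.1977 mm.

k_y ≈ 55.20 mm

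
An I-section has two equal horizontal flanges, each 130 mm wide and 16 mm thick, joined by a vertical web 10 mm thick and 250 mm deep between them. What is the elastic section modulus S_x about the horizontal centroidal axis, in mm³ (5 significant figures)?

S_x ≈ 6.1486 × 10⁵ mm³

Treat the section as a set of non-overlapping primitives; coordinates are from the bounding-box lower-left.
Bottom flange: 130 × 16, A = 2 080 mm², y = 8 mm, Ī = 44373.33 mm⁴.
Web: 10 × 250, A = 2 500 mm², y = 141 mm, Ī = 13 020 833 mm⁴.
Top flange: 130 × 16, A = 2 080 mm², y = 274 mm, Ī = 44373.33 mm⁴.
By symmetry the centroid is at mid-height, ȳ = 141 mm.
Transfer each piece to the horizontal centroidal axis using Ī + A·d² with d = y − 141:
  bottom flange: d = -133 mm → contributes +36 837 493 mm⁴
  web: d = 0 mm → contributes +13 020 833 mm⁴
  top flange: d = 133 mm → contributes +36 837 493 mm⁴
Total I = 86 695 820 mm⁴.
Extreme fibre distance c = 141 mm; S = I/c = 614 864 mm³.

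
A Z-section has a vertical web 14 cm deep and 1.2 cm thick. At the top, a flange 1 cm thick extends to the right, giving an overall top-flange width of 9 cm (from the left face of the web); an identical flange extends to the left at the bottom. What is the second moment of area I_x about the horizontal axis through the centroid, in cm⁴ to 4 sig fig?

Decompose the section into non-overlapping parts with the origin at the bottom-left of its bounding rectangle.
Web: 1.2 × 14, A = 16.8 cm², y = 7 cm, Ī = 274.4 cm⁴.
Top flange (beyond web): 7.8 × 1, A = 7.8 cm², y = 13.5 cm, Ī = 0.65 cm⁴.
Bottom flange (beyond web): 7.8 × 1, A = 7.8 cm², y = 0.5 cm, Ī = 0.65 cm⁴.
Centroid: ȳ = ΣA·y / ΣA = 7 cm.
Transfer each piece to the horizontal axis through the centroid using Ī + A·d² with d = y − 7:
  web: d = 0 cm → contributes +274.4 cm⁴
  top flange (beyond web): d = 6.5 cm → contributes +330.2 cm⁴
  bottom flange (beyond web): d = -6.5 cm → contributes +330.2 cm⁴
Total I = 934.8 cm⁴.

I_x ≈ 934.8 cm⁴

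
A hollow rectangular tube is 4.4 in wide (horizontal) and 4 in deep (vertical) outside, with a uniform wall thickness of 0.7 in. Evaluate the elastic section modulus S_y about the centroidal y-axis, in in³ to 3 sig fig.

S_y ≈ 10.2 in³

Treat the section as a set of non-overlapping primitives; coordinates are from the bounding-box lower-left.
Outer rectangle: 4.4 × 4, A = 17.6 in², x = 2.2 in, Ī = 28.395 in⁴.
Inner void (subtracted): 3 × 2.6, A = 7.8 in², x = 2.2 in, Ī = 5.85 in⁴.
By symmetry the centroid is at mid-width, x̄ = 2.2 in.
All pieces are centred on the centroidal y-axis, so I = ΣĪ (holes subtracted) = 22.545 in⁴.
Extreme fibre distance c = 2.2 in; S = I/c = 10.248 in³.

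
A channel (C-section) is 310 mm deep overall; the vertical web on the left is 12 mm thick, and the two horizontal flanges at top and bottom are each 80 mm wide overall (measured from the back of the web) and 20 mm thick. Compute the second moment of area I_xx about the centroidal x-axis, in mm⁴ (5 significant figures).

I_xx ≈ 8.7070 × 10⁷ mm⁴

Treat the section as a set of non-overlapping primitives; coordinates are from the bounding-box lower-left.
Web: 12 × 310, A = 3 720 mm², y = 155 mm, Ī = 29 791 000 mm⁴.
Top flange (beyond web): 68 × 20, A = 1 360 mm², y = 300 mm, Ī = 45333.33 mm⁴.
Bottom flange (beyond web): 68 × 20, A = 1 360 mm², y = 10 mm, Ī = 45333.33 mm⁴.
By symmetry the centroid is at mid-height, ȳ = 155 mm.
Transfer each piece to the centroidal x-axis using Ī + A·d² with d = y − 155:
  web: d = 0 mm → contributes +29 791 000 mm⁴
  top flange (beyond web): d = 145 mm → contributes +28 639 333 mm⁴
  bottom flange (beyond web): d = -145 mm → contributes +28 639 333 mm⁴
Total I = 87 069 667 mm⁴.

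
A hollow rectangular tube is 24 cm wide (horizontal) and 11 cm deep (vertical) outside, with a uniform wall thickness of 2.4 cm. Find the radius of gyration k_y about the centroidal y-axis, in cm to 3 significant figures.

k_y ≈ 7.89 cm

Decompose the section into non-overlapping parts with the origin at the bottom-left of its bounding rectangle.
Outer rectangle: 24 × 11, A = 264 cm², x = 12 cm, Ī = 12 672 cm⁴.
Inner void (subtracted): 19.2 × 6.2, A = 119.04 cm², x = 12 cm, Ī = 3656.9 cm⁴.
By symmetry the centroid is at mid-width, x̄ = 12 cm.
All pieces are centred on the centroidal y-axis, so I = ΣĪ (holes subtracted) = 9015.1 cm⁴.
Radius of gyration: k = √(I/A) = √(9015.1 / 144.96) = 7.8861 cm.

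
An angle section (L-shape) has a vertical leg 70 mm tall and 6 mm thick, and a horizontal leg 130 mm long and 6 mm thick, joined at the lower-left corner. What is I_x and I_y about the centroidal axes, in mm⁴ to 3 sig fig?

I_x ≈ 4.49 × 10⁵ mm⁴, I_y ≈ 2.09 × 10⁶ mm⁴

Split into non-overlapping primitives; take the origin at the lower-left of the bounding box.
Vertical leg: 6 × 70, A = 420 mm², y = 35 mm, Ī = 171 500 mm⁴.
Horizontal leg (remainder): 124 × 6, A = 744 mm², y = 3 mm, Ī = 2 232 mm⁴.
Centroid: ȳ = ΣA·y / ΣA = 14.546 mm.
Transfer each piece to the centroidal x-axis using Ī + A·d² with d = y − 14.546:
  vertical leg: d = 20.454 mm → contributes +347 207 mm⁴
  horizontal leg (remainder): d = -11.546 mm → contributes +101 421 mm⁴
Total I = 448 628 mm⁴.
For the y-axis: x̄ = 44.546 mm.
Repeating about the centroidal y-axis gives I_y = 2 088 788 mm⁴.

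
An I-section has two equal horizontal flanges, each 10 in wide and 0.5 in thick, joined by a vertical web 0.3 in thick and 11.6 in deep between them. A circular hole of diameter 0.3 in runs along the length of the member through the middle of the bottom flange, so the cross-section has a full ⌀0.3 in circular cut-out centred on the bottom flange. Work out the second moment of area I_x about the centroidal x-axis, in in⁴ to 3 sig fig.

I_x ≈ 403 in⁴

Treat the section as a set of non-overlapping primitives; coordinates are from the bounding-box lower-left.
Bottom flange: 10 × 0.5, A = 5 in², y = 0.25 in, Ī = 0.10417 in⁴.
Web: 0.3 × 11.6, A = 3.48 in², y = 6.3 in, Ī = 39.022 in⁴.
Top flange: 10 × 0.5, A = 5 in², y = 12.35 in, Ī = 0.10417 in⁴.
Hole (subtracted): ⌀0.3, A = 0.070686 in², y = 0.25 in, Ī = 0.00039761 in⁴.
Centroid: ȳ = ΣA·y / ΣA = 6.3319 in.
Transfer each piece to the centroidal x-axis using Ī + A·d² with d = y − 6.3319:
  bottom flange: d = -6.0819 in → contributes +185.05 in⁴
  web: d = -0.031892 in → contributes +39.026 in⁴
  top flange: d = 6.0181 in → contributes +181.19 in⁴
  hole: d = -6.0819 in → contributes −2.615 in⁴
Total I = 402.65 in⁴.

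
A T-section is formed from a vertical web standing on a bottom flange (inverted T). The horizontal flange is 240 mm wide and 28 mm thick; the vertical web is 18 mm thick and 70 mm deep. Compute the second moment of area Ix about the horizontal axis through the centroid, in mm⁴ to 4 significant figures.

Split into non-overlapping primitives; take the origin at the lower-left of the bounding box.
Flange: 240 × 28, A = 6 720 mm², y = 14 mm, Ī = 439 040 mm⁴.
Web: 18 × 70, A = 1 260 mm², y = 63 mm, Ī = 514 500 mm⁴.
Centroid: ȳ = ΣA·y / ΣA = 21.7368 mm.
Transfer each piece to the horizontal axis through the centroid using Ī + A·d² with d = y − 21.7368:
  flange: d = -7.73684 mm → contributes +841 291 mm⁴
  web: d = 41.2632 mm → contributes +2 659 837 mm⁴
Total I = 3 501 127 mm⁴.

Ix ≈ 3.501 × 10⁶ mm⁴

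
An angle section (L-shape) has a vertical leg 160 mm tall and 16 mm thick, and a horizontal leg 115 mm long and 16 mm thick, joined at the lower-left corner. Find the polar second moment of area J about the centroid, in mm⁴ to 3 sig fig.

J ≈ 1.52 × 10⁷ mm⁴

Break the section into simple shapes (no overlaps), measuring from the bottom-left corner of the bounding box.
Vertical leg: 16 × 160, A = 2 560 mm², y = 80 mm, Ī = 5 461 333 mm⁴.
Horizontal leg (remainder): 99 × 16, A = 1 584 mm², y = 8 mm, Ī = 33 792 mm⁴.
Centroid: ȳ = ΣA·y / ΣA = 52.479 mm.
Transfer each piece to the centroidal x-axis using Ī + A·d² with d = y − 52.479:
  vertical leg: d = 27.521 mm → contributes +7 400 324 mm⁴
  horizontal leg (remainder): d = -44.479 mm → contributes +3 167 515 mm⁴
Total I = 10 567 839 mm⁴.
For the y-axis: x̄ = 29.979 mm.
Repeating about the centroidal y-axis gives I_y = 4 583 619 mm⁴.
Polar second moment: J = I_x + I_y = 15 151 459 mm⁴.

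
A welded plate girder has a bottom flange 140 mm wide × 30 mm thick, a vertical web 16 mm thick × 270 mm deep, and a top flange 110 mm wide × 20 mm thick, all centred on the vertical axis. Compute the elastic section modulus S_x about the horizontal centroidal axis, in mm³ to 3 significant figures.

S_x ≈ 8.61 × 10⁵ mm³

Decompose the section into non-overlapping parts with the origin at the bottom-left of its bounding rectangle.
Bottom plate: 140 × 30, A = 4 200 mm², y = 15 mm, Ī = 315 000 mm⁴.
Web plate: 16 × 270, A = 4 320 mm², y = 165 mm, Ī = 26 244 000 mm⁴.
Top plate: 110 × 20, A = 2 200 mm², y = 310 mm, Ī = 73 333 mm⁴.
Centroid: ȳ = ΣA·y / ΣA = 135.99 mm.
Transfer each piece to the horizontal centroidal axis using Ī + A·d² with d = y − 135.99:
  bottom plate: d = -120.99 mm → contributes +61 795 823 mm⁴
  web plate: d = 29.011 mm → contributes +29 879 925 mm⁴
  top plate: d = 174.01 mm → contributes +66 689 104 mm⁴
Total I = 158 364 852 mm⁴.
Extreme fibre distance c = 184.01 mm; S = I/c = 860 626 mm³.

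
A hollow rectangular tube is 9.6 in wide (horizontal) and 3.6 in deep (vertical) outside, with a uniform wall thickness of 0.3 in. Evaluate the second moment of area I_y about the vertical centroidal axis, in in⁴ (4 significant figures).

I_y ≈ 83.17 in⁴

Treat the section as a set of non-overlapping primitives; coordinates are from the bounding-box lower-left.
Outer rectangle: 9.6 × 3.6, A = 34.56 in², x = 4.8 in, Ī = 265.421 in⁴.
Inner void (subtracted): 9 × 3, A = 27 in², x = 4.8 in, Ī = 182.25 in⁴.
By symmetry the centroid is at mid-width, x̄ = 4.8 in.
All pieces are centred on the vertical centroidal axis, so I = ΣĪ (holes subtracted) = 83.1708 in⁴.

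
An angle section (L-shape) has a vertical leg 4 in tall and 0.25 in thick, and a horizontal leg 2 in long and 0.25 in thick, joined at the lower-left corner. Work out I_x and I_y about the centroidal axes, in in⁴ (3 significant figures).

I_x ≈ 2.41 in⁴, I_y ≈ 0.421 in⁴

Decompose the section into non-overlapping parts with the origin at the bottom-left of its bounding rectangle.
Vertical leg: 0.25 × 4, A = 1 in², y = 2 in, Ī = 1.3333 in⁴.
Horizontal leg (remainder): 1.75 × 0.25, A = 0.4375 in², y = 0.125 in, Ī = 0.0022786 in⁴.
Centroid: ȳ = ΣA·y / ΣA = 1.4293 in.
Transfer each piece to the centroidal x-axis using Ī + A·d² with d = y − 1.4293:
  vertical leg: d = 0.57065 in → contributes +1.659 in⁴
  horizontal leg (remainder): d = -1.3043 in → contributes +0.74661 in⁴
Total I = 2.4056 in⁴.
For the y-axis: x̄ = 0.42935 in.
Repeating about the centroidal y-axis gives I_y = 0.42121 in⁴.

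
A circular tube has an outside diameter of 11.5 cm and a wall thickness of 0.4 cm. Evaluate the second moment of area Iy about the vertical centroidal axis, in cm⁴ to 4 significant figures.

Iy ≈ 215.1 cm⁴

Split into non-overlapping primitives; take the origin at the lower-left of the bounding box.
Outer circle: ⌀11.5, A = 103.869 cm², x = 5.75 cm, Ī = 858.541 cm⁴.
Bore (subtracted): ⌀10.7, A = 89.9202 cm², x = 5.75 cm, Ī = 643.435 cm⁴.
By symmetry the centroid is at mid-width, x̄ = 5.75 cm.
All pieces are centred on the vertical centroidal axis, so I = ΣĪ (holes subtracted) = 215.106 cm⁴.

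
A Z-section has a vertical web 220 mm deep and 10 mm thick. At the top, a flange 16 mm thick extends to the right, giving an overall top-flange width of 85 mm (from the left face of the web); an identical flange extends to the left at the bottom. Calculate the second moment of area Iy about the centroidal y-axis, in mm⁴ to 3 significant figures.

Iy ≈ 5.48 × 10⁶ mm⁴

Treat the section as a set of non-overlapping primitives; coordinates are from the bounding-box lower-left.
Web: 10 × 220, A = 2 200 mm², x = 80 mm, Ī = 18 333 mm⁴.
Top flange (beyond web): 75 × 16, A = 1 200 mm², x = 122.5 mm, Ī = 562 500 mm⁴.
Bottom flange (beyond web): 75 × 16, A = 1 200 mm², x = 37.5 mm, Ī = 562 500 mm⁴.
Centroid: x̄ = ΣA·x / ΣA = 80 mm.
Transfer each piece to the centroidal y-axis using Ī + A·d² with d = x − 80:
  web: d = 0 mm → contributes +18 333 mm⁴
  top flange (beyond web): d = 42.5 mm → contributes +2 730 000 mm⁴
  bottom flange (beyond web): d = -42.5 mm → contributes +2 730 000 mm⁴
Total I = 5 478 333 mm⁴.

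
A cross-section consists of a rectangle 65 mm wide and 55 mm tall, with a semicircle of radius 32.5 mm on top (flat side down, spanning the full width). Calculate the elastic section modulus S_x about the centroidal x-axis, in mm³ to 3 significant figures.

S_x ≈ 6.30 × 10⁴ mm³

Break the section into simple shapes (no overlaps), measuring from the bottom-left corner of the bounding box.
Rectangular body: 65 × 55, A = 3 575 mm², y = 27.5 mm, Ī = 901 198 mm⁴.
Semicircular cap: semicircle r = 32.5, A = 1659.2 mm², y = 68.793 mm, Ī = 122 452 mm⁴.
Centroid: ȳ = ΣA·y / ΣA = 40.589 mm.
Transfer each piece to the centroidal x-axis using Ī + A·d² with d = y − 40.589:
  rectangular body: d = -13.089 mm → contributes +1 513 715 mm⁴
  semicircular cap: d = 28.204 mm → contributes +1 442 250 mm⁴
Total I = 2 955 965 mm⁴.
Extreme fibre distance c = 46.911 mm; S = I/c = 63 013 mm³.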